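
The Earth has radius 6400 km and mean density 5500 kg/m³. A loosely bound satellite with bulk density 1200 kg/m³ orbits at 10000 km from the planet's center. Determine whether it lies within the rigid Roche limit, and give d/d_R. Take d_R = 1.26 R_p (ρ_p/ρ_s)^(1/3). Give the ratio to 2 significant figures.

d_R = 1.26 × (6400 km) × (5500/1200)^(1/3) = 13400 km
d/d_R = (10000) / (13400) = 0.75
Since d/d_R < 1, the body is inside the Roche limit.

inside; d/d_R ≈ 0.75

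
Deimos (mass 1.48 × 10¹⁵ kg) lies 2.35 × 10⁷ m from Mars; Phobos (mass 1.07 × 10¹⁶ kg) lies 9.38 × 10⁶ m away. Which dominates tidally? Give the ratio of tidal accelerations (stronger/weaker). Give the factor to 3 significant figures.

Tidal stretch scales as M/d³; compute that for each body.
Deimos: (1.48 × 10¹⁵) / (2.35 × 10⁷)³ = 1.140 × 10⁻⁷
Phobos: (1.07 × 10¹⁶) / (9.38 × 10⁶)³ = 1.297 × 10⁻⁵
Ratio (larger/smaller) = 114

Phobos, by a factor of ≈ 114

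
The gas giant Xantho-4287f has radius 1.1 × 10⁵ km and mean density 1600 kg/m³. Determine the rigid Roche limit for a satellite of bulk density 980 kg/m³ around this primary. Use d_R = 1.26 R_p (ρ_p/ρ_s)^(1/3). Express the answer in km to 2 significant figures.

1.6 × 10⁵ km

d_R = 1.26 × 1.1 × 10⁵ km × (1600/980)^(1/3)
    = 1.6 × 10⁵ km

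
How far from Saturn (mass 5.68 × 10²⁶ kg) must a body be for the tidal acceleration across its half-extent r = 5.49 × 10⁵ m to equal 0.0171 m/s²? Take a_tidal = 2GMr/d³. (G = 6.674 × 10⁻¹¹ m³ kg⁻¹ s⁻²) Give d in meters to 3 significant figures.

1.35 × 10⁸ m

2GMr/d³ = a_tidal  ⇒  d = (2GMr / a_tidal)^(1/3)
d = (2 × 6.674×10⁻¹¹ × (5.68 × 10²⁶) × (5.49 × 10⁵) / (0.0171))^(1/3)
  = 1.35 × 10⁸ m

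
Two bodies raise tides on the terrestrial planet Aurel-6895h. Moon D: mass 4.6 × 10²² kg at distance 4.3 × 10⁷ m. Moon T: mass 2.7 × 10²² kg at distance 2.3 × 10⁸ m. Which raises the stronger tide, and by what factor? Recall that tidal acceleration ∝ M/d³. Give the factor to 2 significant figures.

Tidal acceleration ∝ M/d³, so compare M/d³ for each.
Moon D: (4.6 × 10²²) / (4.3 × 10⁷)³ = 5.786 × 10⁻¹
Moon T: (2.7 × 10²²) / (2.3 × 10⁸)³ = 2.219 × 10⁻³
Ratio (larger/smaller) = 260

Moon D, by a factor of ≈ 260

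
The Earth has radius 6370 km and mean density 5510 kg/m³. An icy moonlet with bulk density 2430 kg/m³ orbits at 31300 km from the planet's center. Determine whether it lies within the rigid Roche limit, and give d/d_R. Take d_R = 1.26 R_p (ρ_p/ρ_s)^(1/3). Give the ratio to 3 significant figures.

outside; d/d_R ≈ 2.97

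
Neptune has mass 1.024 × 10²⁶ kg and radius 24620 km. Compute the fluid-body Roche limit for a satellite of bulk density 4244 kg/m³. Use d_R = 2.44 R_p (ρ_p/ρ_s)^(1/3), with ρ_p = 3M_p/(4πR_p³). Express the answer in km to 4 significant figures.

43740 km

ρ_p = 3M_p/(4πR_p³) = 3 × (1.024 × 10²⁶) / (4π × (2.462 × 10⁷ m)³) = 1638 kg/m³
d_R = 2.44 × 24620 km × (1638/4244)^(1/3)
    = 43740 km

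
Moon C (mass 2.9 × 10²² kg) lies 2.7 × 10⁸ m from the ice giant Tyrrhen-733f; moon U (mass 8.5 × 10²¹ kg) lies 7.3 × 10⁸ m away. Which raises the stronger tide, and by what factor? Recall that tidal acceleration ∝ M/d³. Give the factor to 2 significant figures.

Compare M/d³ for the two perturbers:
Moon C: (2.9 × 10²²) / (2.7 × 10⁸)³ = 1.473 × 10⁻³
Moon U: (8.5 × 10²¹) / (7.3 × 10⁸)³ = 2.185 × 10⁻⁵
Ratio (larger/smaller) = 67

Moon C, by a factor of ≈ 67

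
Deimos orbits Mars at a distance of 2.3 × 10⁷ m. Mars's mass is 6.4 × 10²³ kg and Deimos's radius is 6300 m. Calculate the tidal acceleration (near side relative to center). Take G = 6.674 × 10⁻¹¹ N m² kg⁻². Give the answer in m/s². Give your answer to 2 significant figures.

Differencing GM/(d−r)² and GM/d² to first order in r/d gives 2GMr/d³.
a_tidal = 2GMr/d³
        = 2 × (6.674 × 10⁻¹¹) × (6.4 × 10²³) × (6300) / (2.3 × 10⁷)³
        = 4.4 × 10⁻⁵ m/s²

4.4 × 10⁻⁵ m/s²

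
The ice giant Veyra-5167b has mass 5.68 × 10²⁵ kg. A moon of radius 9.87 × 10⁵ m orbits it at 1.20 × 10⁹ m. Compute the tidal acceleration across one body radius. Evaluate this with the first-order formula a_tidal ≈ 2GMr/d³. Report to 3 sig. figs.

4.33 × 10⁻⁶ m/s²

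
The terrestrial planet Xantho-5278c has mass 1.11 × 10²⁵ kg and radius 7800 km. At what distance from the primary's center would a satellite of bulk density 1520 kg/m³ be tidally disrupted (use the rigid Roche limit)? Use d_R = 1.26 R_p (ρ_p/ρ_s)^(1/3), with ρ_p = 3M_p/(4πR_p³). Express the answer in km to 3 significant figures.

15200 km

ρ_p = 3M_p/(4πR_p³) = 3 × (1.11 × 10²⁵) / (4π × (7.80 × 10⁶ m)³) = 5580 kg/m³
d_R = 1.26 × 7800 km × (5580/1520)^(1/3)
    = 15200 km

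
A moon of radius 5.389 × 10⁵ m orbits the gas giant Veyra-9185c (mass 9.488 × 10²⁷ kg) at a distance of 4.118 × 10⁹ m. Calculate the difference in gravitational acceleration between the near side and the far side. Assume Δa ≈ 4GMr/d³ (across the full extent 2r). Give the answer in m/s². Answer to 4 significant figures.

1.955 × 10⁻⁵ m/s²

Δg = 4GMr/d³
   = 4 × (6.674 × 10⁻¹¹) × (9.488 × 10²⁷) × (5.389 × 10⁵) / (4.118 × 10⁹)³
   = 1.955 × 10⁻⁵ m/s²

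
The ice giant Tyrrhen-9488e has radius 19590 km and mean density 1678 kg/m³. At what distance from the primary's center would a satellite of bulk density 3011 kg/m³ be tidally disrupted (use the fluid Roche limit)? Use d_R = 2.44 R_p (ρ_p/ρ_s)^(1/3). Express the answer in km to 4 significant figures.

39340 km

d_R = 2.44 × 19590 km × (1678/3011)^(1/3)
    = 39340 km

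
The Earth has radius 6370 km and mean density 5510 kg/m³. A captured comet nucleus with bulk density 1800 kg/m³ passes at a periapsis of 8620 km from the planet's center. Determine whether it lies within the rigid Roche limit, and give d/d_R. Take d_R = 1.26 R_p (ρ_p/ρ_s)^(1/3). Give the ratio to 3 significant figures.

inside; d/d_R ≈ 0.740

d_R = 1.26 × (6370 km) × (5510/1800)^(1/3) = 11650 km
d/d_R = (8620) / (11650) = 0.740
Since d/d_R < 1, the body is inside the Roche limit.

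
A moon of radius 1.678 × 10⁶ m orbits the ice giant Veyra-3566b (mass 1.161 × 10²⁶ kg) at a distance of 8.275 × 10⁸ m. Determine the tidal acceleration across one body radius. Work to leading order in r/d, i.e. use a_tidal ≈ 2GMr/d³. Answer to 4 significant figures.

4.589 × 10⁻⁵ m/s²

Δg = 2GMr/d³
   = 2 × (6.674 × 10⁻¹¹) × (1.161 × 10²⁶) × (1.678 × 10⁶) / (8.275 × 10⁸)³
   = 4.589 × 10⁻⁵ m/s²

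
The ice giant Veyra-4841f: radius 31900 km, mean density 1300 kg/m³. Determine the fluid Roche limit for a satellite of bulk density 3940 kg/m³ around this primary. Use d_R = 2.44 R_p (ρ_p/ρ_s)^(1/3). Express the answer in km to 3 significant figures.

d_R = 2.44 × 31900 km × (1300/3940)^(1/3)
    = 53800 km

53800 km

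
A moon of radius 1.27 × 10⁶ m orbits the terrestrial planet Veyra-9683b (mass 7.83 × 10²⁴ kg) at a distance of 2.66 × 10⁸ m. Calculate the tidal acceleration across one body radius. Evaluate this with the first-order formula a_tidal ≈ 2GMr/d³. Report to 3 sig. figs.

a_tidal = 2GMr/d³
        = 2 × (6.674 × 10⁻¹¹) × (7.83 × 10²⁴) × (1.27 × 10⁶) / (2.66 × 10⁸)³
        = 7.05 × 10⁻⁵ m/s²

7.05 × 10⁻⁵ m/s²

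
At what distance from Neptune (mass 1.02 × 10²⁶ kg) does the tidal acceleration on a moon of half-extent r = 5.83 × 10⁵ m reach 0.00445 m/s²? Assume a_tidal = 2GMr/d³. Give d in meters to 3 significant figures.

2GMr/d³ = a_tidal  ⇒  d = (2GMr / a_tidal)^(1/3)
d = (2 × 6.674×10⁻¹¹ × (1.02 × 10²⁶) × (5.83 × 10⁵) / (0.00445))^(1/3)
  = 1.21 × 10⁸ m

1.21 × 10⁸ m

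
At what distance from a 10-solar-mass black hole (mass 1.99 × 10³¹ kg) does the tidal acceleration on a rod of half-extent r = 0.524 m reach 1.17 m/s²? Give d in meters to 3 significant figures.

2GMr/d³ = a_tidal  ⇒  d = (2GMr / a_tidal)^(1/3)
d = (2 × 6.674×10⁻¹¹ × (1.99 × 10³¹) × (0.524) / (1.17))^(1/3)
  = 1.06 × 10⁷ m

1.06 × 10⁷ m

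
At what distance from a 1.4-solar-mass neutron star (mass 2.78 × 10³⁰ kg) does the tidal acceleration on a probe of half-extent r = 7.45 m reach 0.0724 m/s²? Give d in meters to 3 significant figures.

2GMr/d³ = a_tidal  ⇒  d = (2GMr / a_tidal)^(1/3)
d = (2 × 6.674×10⁻¹¹ × (2.78 × 10³⁰) × (7.45) / (0.0724))^(1/3)
  = 3.37 × 10⁷ m

3.37 × 10⁷ m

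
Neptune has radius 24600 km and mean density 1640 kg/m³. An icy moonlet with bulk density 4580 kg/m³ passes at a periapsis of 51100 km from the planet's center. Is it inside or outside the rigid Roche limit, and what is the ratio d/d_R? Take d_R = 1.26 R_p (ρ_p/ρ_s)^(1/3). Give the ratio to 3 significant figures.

outside; d/d_R ≈ 2.32

d_R = 1.26 × (24600 km) × (1640/4580)^(1/3) = 22010 km
d/d_R = (51100) / (22010) = 2.32
Since d/d_R > 1, the body is outside the Roche limit.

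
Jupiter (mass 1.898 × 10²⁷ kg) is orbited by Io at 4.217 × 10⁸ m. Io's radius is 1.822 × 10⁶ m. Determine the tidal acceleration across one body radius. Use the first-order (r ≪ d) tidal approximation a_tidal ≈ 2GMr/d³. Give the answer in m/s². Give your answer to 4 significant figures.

Δa = 2GMr/d³
   = 2 × (6.674 × 10⁻¹¹) × (1.898 × 10²⁷) × (1.822 × 10⁶) / (4.217 × 10⁸)³
   = 6.155 × 10⁻³ m/s²

6.155 × 10⁻³ m/s²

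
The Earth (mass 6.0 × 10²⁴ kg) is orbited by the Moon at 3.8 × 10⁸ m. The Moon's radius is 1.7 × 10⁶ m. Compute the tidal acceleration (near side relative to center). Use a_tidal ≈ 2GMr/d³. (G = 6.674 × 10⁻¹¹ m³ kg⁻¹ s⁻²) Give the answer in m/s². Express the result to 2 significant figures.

2.5 × 10⁻⁵ m/s²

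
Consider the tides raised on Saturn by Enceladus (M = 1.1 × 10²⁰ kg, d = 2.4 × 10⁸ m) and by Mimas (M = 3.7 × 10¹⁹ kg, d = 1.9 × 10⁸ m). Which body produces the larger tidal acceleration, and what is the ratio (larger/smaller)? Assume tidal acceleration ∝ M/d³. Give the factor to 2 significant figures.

Enceladus, by a factor of ≈ 1.5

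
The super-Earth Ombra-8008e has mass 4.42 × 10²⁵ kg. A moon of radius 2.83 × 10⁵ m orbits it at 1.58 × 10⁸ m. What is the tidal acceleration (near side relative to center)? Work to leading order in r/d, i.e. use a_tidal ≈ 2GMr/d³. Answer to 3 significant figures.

4.23 × 10⁻⁴ m/s²

Δg = 2GMr/d³
   = 2 × (6.674 × 10⁻¹¹) × (4.42 × 10²⁵) × (2.83 × 10⁵) / (1.58 × 10⁸)³
   = 4.23 × 10⁻⁴ m/s²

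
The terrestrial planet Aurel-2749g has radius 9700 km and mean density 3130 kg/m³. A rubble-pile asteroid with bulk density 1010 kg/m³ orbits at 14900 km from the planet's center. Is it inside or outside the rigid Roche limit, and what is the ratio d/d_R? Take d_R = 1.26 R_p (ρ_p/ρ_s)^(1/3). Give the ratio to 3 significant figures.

inside; d/d_R ≈ 0.836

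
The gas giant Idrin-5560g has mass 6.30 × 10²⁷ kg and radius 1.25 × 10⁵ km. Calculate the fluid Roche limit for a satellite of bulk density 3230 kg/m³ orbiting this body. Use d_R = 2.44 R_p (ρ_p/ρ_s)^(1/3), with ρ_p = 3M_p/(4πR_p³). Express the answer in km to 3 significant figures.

ρ_p = 3M_p/(4πR_p³) = 3 × (6.30 × 10²⁷) / (4π × (1.25 × 10⁸ m)³) = 770 kg/m³
d_R = 2.44 × 1.25 × 10⁵ km × (770/3230)^(1/3)
    = 1.89 × 10⁵ km

1.89 × 10⁵ km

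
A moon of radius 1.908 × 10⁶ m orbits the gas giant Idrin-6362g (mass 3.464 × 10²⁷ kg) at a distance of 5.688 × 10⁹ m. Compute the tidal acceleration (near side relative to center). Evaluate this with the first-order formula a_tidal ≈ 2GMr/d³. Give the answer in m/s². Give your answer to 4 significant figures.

The tidal stretch is the gradient of GM/d² times the body's extent r, hence the 1/d³ dependence.
Δa = 2GMr/d³
   = 2 × (6.674 × 10⁻¹¹) × (3.464 × 10²⁷) × (1.908 × 10⁶) / (5.688 × 10⁹)³
   = 4.794 × 10⁻⁶ m/s²

4.794 × 10⁻⁶ m/s²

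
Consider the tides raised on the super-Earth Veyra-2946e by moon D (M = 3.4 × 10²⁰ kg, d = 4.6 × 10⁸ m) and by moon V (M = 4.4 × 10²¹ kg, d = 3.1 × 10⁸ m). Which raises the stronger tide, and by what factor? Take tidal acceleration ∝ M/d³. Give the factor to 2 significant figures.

Tidal acceleration ∝ M/d³, so compare M/d³ for each.
Moon D: (3.4 × 10²⁰) / (4.6 × 10⁸)³ = 3.493 × 10⁻⁶
Moon V: (4.4 × 10²¹) / (3.1 × 10⁸)³ = 1.477 × 10⁻⁴
Ratio (larger/smaller) = 42

Moon V, by a factor of ≈ 42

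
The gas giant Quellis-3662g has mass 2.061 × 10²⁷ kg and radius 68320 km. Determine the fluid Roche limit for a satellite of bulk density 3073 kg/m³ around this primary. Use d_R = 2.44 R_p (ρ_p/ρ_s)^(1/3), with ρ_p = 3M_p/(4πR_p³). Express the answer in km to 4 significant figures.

ρ_p = 3M_p/(4πR_p³) = 3 × (2.061 × 10²⁷) / (4π × (6.832 × 10⁷ m)³) = 1543 kg/m³
d_R = 2.44 × 68320 km × (1543/3073)^(1/3)
    = 1.325 × 10⁵ km

1.325 × 10⁵ km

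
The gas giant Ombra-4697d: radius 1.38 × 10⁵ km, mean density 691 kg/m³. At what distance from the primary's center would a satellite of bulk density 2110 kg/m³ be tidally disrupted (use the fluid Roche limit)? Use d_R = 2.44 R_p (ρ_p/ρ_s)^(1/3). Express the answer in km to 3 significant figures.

2.32 × 10⁵ km

d_R = 2.44 × 1.38 × 10⁵ km × (691/2110)^(1/3)
    = 2.32 × 10⁵ km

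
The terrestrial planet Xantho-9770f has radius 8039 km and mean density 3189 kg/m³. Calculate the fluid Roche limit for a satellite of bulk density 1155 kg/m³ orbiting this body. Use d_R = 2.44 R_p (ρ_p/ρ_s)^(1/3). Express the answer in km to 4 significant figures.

d_R = 2.44 × 8039 km × (3189/1155)^(1/3)
    = 27520 km

27520 km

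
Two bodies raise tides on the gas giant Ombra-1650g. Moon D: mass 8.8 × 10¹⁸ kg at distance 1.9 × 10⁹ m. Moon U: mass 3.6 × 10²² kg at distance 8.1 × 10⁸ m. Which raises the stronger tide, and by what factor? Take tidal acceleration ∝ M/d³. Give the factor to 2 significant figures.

Tidal stretch scales as M/d³; compute that for each body.
Moon D: (8.8 × 10¹⁸) / (1.9 × 10⁹)³ = 1.283 × 10⁻⁹
Moon U: (3.6 × 10²²) / (8.1 × 10⁸)³ = 6.774 × 10⁻⁵
Ratio (larger/smaller) = 53000

Moon U, by a factor of ≈ 53000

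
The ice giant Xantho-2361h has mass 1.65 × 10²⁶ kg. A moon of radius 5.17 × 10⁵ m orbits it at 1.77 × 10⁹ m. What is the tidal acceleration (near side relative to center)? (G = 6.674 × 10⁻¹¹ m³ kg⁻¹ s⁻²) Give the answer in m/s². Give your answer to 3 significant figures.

2.05 × 10⁻⁶ m/s²

Δg = 2GMr/d³
   = 2 × (6.674 × 10⁻¹¹) × (1.65 × 10²⁶) × (5.17 × 10⁵) / (1.77 × 10⁹)³
   = 2.05 × 10⁻⁶ m/s²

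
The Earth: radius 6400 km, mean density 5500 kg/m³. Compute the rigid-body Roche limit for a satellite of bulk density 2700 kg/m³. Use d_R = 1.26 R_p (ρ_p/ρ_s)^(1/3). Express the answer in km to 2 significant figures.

10000 km

d_R = 1.26 × 6400 km × (5500/2700)^(1/3)
    = 10000 km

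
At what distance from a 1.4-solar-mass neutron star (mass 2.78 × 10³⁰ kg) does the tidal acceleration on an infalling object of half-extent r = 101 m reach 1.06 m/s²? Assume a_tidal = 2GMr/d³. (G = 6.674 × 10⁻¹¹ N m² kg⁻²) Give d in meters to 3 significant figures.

2GMr/d³ = a_tidal  ⇒  d = (2GMr / a_tidal)^(1/3)
d = (2 × 6.674×10⁻¹¹ × (2.78 × 10³⁰) × (101) / (1.06))^(1/3)
  = 3.28 × 10⁷ m

3.28 × 10⁷ m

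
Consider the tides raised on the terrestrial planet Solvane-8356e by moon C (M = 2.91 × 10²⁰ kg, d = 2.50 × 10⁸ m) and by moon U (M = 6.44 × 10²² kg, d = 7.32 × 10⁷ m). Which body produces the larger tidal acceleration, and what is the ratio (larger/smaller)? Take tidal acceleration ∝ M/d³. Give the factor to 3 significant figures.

Moon U, by a factor of ≈ 8820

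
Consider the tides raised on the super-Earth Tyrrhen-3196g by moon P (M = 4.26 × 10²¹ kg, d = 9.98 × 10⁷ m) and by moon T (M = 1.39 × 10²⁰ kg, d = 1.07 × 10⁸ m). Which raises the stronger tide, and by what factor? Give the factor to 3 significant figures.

Moon P, by a factor of ≈ 37.8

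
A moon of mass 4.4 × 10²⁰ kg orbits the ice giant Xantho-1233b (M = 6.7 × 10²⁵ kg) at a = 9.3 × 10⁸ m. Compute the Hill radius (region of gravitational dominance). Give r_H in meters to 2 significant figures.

r_H ≈ a (m/3M)^(1/3)
    = (9.3 × 10⁸) × (4.4 × 10²⁰ / (3 × 6.7 × 10²⁵))^(1/3)
    = 1.2 × 10⁷ m

1.2 × 10⁷ m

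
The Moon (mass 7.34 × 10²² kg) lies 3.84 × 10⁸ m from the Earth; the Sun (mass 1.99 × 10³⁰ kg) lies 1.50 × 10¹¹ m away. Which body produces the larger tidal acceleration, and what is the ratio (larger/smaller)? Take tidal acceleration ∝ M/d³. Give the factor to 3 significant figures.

Tidal stretch scales as M/d³; compute that for each body.
The Moon: (7.34 × 10²²) / (3.84 × 10⁸)³ = 1.296 × 10⁻³
The Sun: (1.99 × 10³⁰) / (1.50 × 10¹¹)³ = 5.896 × 10⁻⁴
Ratio (larger/smaller) = 2.20

The Moon, by a factor of ≈ 2.20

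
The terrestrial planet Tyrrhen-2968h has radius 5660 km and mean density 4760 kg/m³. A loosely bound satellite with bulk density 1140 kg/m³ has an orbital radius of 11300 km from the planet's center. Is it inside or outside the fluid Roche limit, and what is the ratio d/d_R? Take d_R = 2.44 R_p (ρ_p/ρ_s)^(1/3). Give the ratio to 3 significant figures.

inside; d/d_R ≈ 0.508

d_R = 2.44 × (5660 km) × (4760/1140)^(1/3) = 22240 km
d/d_R = (11300) / (22240) = 0.508
Since d/d_R < 1, the body is inside the Roche limit.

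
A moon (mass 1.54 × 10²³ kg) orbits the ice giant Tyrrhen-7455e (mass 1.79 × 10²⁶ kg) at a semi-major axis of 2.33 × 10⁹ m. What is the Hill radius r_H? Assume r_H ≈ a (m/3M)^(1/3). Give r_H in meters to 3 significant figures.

1.54 × 10⁸ m

r_H ≈ a (m/3M)^(1/3)
    = (2.33 × 10⁹) × (1.54 × 10²³ / (3 × 1.79 × 10²⁶))^(1/3)
    = 1.54 × 10⁸ m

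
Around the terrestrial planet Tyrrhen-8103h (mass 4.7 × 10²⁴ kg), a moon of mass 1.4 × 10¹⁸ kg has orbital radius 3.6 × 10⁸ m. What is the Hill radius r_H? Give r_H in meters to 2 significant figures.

1.7 × 10⁶ m

r_H ≈ a (m/3M)^(1/3)
    = (3.6 × 10⁸) × (1.4 × 10¹⁸ / (3 × 4.7 × 10²⁴))^(1/3)
    = 1.7 × 10⁶ m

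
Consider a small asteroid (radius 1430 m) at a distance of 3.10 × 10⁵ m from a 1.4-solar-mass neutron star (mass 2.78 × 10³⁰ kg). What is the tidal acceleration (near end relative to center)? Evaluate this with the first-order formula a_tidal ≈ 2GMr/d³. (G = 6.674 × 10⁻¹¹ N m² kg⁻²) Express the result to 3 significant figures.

1.78 × 10⁷ m/s²

a_tidal = 2GMr/d³
        = 2 × (6.674 × 10⁻¹¹) × (2.78 × 10³⁰) × (1430) / (3.10 × 10⁵)³
        = 1.78 × 10⁷ m/s²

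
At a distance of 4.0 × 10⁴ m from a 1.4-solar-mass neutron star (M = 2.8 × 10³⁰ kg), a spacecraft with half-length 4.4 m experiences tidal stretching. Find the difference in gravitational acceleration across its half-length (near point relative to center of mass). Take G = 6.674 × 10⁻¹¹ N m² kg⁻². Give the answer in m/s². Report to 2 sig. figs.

a_tidal = 2GMr/d³
        = 2 × (6.674 × 10⁻¹¹) × (2.8 × 10³⁰) × (4.4) / (4.0 × 10⁴)³
        = 2.6 × 10⁷ m/s²

2.6 × 10⁷ m/s²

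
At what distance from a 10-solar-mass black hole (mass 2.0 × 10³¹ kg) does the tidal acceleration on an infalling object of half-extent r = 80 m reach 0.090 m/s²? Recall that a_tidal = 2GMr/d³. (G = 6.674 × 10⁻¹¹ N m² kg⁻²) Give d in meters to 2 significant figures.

1.3 × 10⁸ m

2GMr/d³ = a_tidal  ⇒  d = (2GMr / a_tidal)^(1/3)
d = (2 × 6.674×10⁻¹¹ × (2.0 × 10³¹) × (80) / (0.090))^(1/3)
  = 1.3 × 10⁸ m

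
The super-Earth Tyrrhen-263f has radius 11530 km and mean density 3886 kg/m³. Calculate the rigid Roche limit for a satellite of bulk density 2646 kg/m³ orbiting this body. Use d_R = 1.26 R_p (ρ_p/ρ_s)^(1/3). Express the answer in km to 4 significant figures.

d_R = 1.26 × 11530 km × (3886/2646)^(1/3)
    = 16510 km

16510 km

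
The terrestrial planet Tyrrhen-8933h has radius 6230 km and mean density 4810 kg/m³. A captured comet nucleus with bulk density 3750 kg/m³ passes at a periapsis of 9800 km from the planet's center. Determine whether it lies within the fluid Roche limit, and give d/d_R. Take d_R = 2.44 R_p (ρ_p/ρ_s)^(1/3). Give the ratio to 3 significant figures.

inside; d/d_R ≈ 0.593

d_R = 2.44 × (6230 km) × (4810/3750)^(1/3) = 16520 km
d/d_R = (9800) / (16520) = 0.593
Since d/d_R < 1, the body is inside the Roche limit.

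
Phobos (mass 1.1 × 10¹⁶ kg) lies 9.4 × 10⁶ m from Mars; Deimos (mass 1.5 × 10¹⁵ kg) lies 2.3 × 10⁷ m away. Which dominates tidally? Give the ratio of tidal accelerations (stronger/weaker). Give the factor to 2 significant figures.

Phobos, by a factor of ≈ 110

Tidal stretch scales as M/d³; compute that for each body.
Phobos: (1.1 × 10¹⁶) / (9.4 × 10⁶)³ = 1.324 × 10⁻⁵
Deimos: (1.5 × 10¹⁵) / (2.3 × 10⁷)³ = 1.233 × 10⁻⁷
Ratio (larger/smaller) = 110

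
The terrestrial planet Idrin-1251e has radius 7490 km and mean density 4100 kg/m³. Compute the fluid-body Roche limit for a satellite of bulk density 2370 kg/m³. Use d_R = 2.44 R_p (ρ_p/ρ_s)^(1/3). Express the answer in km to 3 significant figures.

d_R = 2.44 × 7490 km × (4100/2370)^(1/3)
    = 21900 km

21900 km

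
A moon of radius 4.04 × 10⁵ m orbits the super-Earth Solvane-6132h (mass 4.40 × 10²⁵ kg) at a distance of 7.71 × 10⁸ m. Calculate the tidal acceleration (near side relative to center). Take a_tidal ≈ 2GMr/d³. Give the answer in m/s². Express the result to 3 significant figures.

Δa = 2GMr/d³
   = 2 × (6.674 × 10⁻¹¹) × (4.40 × 10²⁵) × (4.04 × 10⁵) / (7.71 × 10⁸)³
   = 5.18 × 10⁻⁶ m/s²

5.18 × 10⁻⁶ m/s²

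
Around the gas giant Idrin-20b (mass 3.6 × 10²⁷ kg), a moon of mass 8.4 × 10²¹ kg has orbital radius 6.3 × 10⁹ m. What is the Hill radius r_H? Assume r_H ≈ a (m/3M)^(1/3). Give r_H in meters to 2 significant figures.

5.8 × 10⁷ m

r_H ≈ a (m/3M)^(1/3)
    = (6.3 × 10⁹) × (8.4 × 10²¹ / (3 × 3.6 × 10²⁷))^(1/3)
    = 5.8 × 10⁷ m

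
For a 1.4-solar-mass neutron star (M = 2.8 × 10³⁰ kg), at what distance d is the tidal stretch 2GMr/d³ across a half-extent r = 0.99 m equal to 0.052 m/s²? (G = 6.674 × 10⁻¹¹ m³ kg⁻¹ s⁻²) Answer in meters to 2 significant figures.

2GMr/d³ = a_tidal  ⇒  d = (2GMr / a_tidal)^(1/3)
d = (2 × 6.674×10⁻¹¹ × (2.8 × 10³⁰) × (0.99) / (0.052))^(1/3)
  = 1.9 × 10⁷ m

1.9 × 10⁷ m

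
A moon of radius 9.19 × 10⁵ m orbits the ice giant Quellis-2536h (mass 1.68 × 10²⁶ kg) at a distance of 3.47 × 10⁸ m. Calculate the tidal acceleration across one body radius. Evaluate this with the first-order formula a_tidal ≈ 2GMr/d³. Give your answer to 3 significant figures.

4.93 × 10⁻⁴ m/s²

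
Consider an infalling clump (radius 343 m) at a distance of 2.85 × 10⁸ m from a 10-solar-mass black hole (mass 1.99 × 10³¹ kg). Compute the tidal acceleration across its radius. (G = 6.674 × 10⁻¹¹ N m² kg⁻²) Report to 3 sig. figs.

3.94 × 10⁻² m/s²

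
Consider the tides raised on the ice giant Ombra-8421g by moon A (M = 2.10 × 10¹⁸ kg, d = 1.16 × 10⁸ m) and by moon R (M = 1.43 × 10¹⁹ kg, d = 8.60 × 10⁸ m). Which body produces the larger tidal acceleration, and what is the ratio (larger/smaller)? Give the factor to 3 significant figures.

Moon A, by a factor of ≈ 59.8

Tidal stretch scales as M/d³; compute that for each body.
Moon A: (2.10 × 10¹⁸) / (1.16 × 10⁸)³ = 1.345 × 10⁻⁶
Moon R: (1.43 × 10¹⁹) / (8.60 × 10⁸)³ = 2.248 × 10⁻⁸
Ratio (larger/smaller) = 59.8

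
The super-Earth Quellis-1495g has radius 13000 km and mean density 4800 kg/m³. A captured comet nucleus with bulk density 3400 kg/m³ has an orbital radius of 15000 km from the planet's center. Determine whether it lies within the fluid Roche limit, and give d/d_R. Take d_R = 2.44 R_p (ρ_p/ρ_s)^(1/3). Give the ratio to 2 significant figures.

d_R = 2.44 × (13000 km) × (4800/3400)^(1/3) = 35580 km
d/d_R = (15000) / (35580) = 0.42
Since d/d_R < 1, the body is inside the Roche limit.

inside; d/d_R ≈ 0.42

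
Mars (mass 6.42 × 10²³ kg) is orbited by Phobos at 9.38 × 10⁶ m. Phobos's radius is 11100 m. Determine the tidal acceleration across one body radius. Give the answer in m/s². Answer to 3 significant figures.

Differencing GM/(d−r)² and GM/d² to first order in r/d gives 2GMr/d³.
Δa = 2GMr/d³
   = 2 × (6.674 × 10⁻¹¹) × (6.42 × 10²³) × (11100) / (9.38 × 10⁶)³
   = 1.15 × 10⁻³ m/s²

1.15 × 10⁻³ m/s²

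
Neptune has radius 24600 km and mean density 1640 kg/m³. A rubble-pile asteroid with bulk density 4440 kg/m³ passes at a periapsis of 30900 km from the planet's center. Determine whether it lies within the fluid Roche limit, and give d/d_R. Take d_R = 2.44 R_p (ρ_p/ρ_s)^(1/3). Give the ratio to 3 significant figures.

inside; d/d_R ≈ 0.717

d_R = 2.44 × (24600 km) × (1640/4440)^(1/3) = 43070 km
d/d_R = (30900) / (43070) = 0.717
Since d/d_R < 1, the body is inside the Roche limit.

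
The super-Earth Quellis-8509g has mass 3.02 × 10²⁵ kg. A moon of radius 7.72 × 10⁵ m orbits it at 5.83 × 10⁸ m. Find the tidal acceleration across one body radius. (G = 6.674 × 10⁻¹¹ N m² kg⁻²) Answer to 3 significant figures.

The tidal stretch is the gradient of GM/d² times the body's extent r, hence the 1/d³ dependence.
Δa = 2GMr/d³
   = 2 × (6.674 × 10⁻¹¹) × (3.02 × 10²⁵) × (7.72 × 10⁵) / (5.83 × 10⁸)³
   = 1.57 × 10⁻⁵ m/s²

1.57 × 10⁻⁵ m/s²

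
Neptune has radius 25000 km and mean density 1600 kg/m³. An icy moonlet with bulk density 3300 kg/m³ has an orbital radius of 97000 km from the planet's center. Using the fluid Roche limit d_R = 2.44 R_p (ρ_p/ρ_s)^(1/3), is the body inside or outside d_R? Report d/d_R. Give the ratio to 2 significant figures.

d_R = 2.44 × (25000 km) × (1600/3300)^(1/3) = 47920 km
d/d_R = (97000) / (47920) = 2.0
Since d/d_R > 1, the body is outside the Roche limit.

outside; d/d_R ≈ 2.0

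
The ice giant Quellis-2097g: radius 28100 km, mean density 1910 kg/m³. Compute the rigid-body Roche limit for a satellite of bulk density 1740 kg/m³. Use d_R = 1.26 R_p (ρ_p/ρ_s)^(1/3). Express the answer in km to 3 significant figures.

36500 km

d_R = 1.26 × 28100 km × (1910/1740)^(1/3)
    = 36500 km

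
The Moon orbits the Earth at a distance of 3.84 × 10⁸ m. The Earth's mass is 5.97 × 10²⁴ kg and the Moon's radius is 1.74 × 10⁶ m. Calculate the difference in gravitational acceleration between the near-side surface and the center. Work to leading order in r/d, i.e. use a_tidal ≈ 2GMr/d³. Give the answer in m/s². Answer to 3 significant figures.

2.45 × 10⁻⁵ m/s²

Δg = 2GMr/d³
   = 2 × (6.674 × 10⁻¹¹) × (5.97 × 10²⁴) × (1.74 × 10⁶) / (3.84 × 10⁸)³
   = 2.45 × 10⁻⁵ m/s²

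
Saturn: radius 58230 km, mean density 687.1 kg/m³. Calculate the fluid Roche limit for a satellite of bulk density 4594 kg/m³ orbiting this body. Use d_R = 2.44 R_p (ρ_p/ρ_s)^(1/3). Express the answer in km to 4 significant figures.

75420 km

d_R = 2.44 × 58230 km × (687.1/4594)^(1/3)
    = 75420 km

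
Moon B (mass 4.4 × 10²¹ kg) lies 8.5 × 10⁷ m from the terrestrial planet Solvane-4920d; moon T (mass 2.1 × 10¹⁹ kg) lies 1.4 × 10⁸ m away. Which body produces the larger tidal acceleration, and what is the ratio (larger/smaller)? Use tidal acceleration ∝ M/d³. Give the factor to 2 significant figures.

Moon B, by a factor of ≈ 940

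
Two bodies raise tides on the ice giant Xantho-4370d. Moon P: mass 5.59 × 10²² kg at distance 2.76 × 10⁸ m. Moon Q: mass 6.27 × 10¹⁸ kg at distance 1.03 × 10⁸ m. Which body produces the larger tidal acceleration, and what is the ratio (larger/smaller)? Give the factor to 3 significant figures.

Moon P, by a factor of ≈ 463

The tide-raising term goes as M/d³ (the gradient of a 1/d² field).
Moon P: (5.59 × 10²²) / (2.76 × 10⁸)³ = 2.659 × 10⁻³
Moon Q: (6.27 × 10¹⁸) / (1.03 × 10⁸)³ = 5.738 × 10⁻⁶
Ratio (larger/smaller) = 463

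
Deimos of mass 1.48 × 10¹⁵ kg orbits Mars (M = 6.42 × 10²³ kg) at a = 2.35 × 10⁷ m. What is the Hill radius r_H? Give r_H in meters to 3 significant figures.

r_H ≈ a (m/3M)^(1/3)
    = (2.35 × 10⁷) × (1.48 × 10¹⁵ / (3 × 6.42 × 10²³))^(1/3)
    = 2.15 × 10⁴ m

2.15 × 10⁴ m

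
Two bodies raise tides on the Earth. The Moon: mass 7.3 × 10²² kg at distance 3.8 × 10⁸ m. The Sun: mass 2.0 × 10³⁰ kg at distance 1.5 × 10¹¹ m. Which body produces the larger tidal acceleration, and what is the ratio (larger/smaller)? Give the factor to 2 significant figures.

The Moon, by a factor of ≈ 2.2

Compare M/d³ for the two perturbers:
The Moon: (7.3 × 10²²) / (3.8 × 10⁸)³ = 1.330 × 10⁻³
The Sun: (2.0 × 10³⁰) / (1.5 × 10¹¹)³ = 5.926 × 10⁻⁴
Ratio (larger/smaller) = 2.2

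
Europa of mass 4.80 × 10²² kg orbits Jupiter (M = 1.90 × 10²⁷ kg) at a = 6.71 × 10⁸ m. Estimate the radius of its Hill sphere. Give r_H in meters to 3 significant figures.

1.37 × 10⁷ m

r_H ≈ a (m/3M)^(1/3)
    = (6.71 × 10⁸) × (4.80 × 10²² / (3 × 1.90 × 10²⁷))^(1/3)
    = 1.37 × 10⁷ m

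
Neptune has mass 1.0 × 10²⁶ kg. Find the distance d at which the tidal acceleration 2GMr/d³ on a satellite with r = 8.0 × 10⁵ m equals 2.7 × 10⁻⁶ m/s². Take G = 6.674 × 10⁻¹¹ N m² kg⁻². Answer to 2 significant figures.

2GMr/d³ = a_tidal  ⇒  d = (2GMr / a_tidal)^(1/3)
d = (2 × 6.674×10⁻¹¹ × (1.0 × 10²⁶) × (8.0 × 10⁵) / (2.7 × 10⁻⁶))^(1/3)
  = 1.6 × 10⁹ m

1.6 × 10⁹ m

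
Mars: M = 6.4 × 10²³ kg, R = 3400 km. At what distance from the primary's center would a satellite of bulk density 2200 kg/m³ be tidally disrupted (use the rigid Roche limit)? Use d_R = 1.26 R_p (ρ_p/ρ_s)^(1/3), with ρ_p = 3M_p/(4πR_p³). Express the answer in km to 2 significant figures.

5200 km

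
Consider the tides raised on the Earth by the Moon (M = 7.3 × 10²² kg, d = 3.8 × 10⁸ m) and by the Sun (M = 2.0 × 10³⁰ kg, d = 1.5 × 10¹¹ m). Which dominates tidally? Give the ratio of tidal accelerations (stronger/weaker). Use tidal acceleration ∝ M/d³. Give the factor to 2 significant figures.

The Moon, by a factor of ≈ 2.2

Tidal stretch scales as M/d³; compute that for each body.
The Moon: (7.3 × 10²²) / (3.8 × 10⁸)³ = 1.330 × 10⁻³
The Sun: (2.0 × 10³⁰) / (1.5 × 10¹¹)³ = 5.926 × 10⁻⁴
Ratio (larger/smaller) = 2.2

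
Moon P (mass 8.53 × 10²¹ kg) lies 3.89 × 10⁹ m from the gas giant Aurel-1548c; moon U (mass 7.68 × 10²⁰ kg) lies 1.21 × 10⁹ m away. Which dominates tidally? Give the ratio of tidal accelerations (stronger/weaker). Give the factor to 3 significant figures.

Compare M/d³ for the two perturbers:
Moon P: (8.53 × 10²¹) / (3.89 × 10⁹)³ = 1.449 × 10⁻⁷
Moon U: (7.68 × 10²⁰) / (1.21 × 10⁹)³ = 4.335 × 10⁻⁷
Ratio (larger/smaller) = 2.99

Moon U, by a factor of ≈ 2.99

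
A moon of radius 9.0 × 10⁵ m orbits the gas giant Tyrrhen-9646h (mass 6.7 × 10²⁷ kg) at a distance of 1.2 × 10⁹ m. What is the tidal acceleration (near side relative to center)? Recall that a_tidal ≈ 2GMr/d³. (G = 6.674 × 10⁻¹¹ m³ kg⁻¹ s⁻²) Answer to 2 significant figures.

4.7 × 10⁻⁴ m/s²

Since r ≪ d, expand the inverse-square field across one radius to get the leading 2GMr/d³ term.
Δg = 2GMr/d³
   = 2 × (6.674 × 10⁻¹¹) × (6.7 × 10²⁷) × (9.0 × 10⁵) / (1.2 × 10⁹)³
   = 4.7 × 10⁻⁴ m/s²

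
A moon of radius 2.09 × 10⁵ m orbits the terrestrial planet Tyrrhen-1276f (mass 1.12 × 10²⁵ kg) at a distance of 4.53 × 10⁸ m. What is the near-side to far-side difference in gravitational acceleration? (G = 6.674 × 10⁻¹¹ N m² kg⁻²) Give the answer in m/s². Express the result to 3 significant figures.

a_tidal = 4GMr/d³
        = 4 × (6.674 × 10⁻¹¹) × (1.12 × 10²⁵) × (2.09 × 10⁵) / (4.53 × 10⁸)³
        = 6.72 × 10⁻⁶ m/s²

6.72 × 10⁻⁶ m/s²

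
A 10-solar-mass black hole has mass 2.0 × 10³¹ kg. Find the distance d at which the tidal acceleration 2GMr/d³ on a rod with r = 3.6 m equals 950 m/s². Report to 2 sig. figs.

2GMr/d³ = a_tidal  ⇒  d = (2GMr / a_tidal)^(1/3)
d = (2 × 6.674×10⁻¹¹ × (2.0 × 10³¹) × (3.6) / (950))^(1/3)
  = 2.2 × 10⁶ m

2.2 × 10⁶ m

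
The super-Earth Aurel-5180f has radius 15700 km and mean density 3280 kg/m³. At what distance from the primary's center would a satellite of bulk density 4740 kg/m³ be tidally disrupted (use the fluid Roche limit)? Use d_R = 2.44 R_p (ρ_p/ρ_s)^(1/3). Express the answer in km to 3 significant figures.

33900 km

d_R = 2.44 × 15700 km × (3280/4740)^(1/3)
    = 33900 km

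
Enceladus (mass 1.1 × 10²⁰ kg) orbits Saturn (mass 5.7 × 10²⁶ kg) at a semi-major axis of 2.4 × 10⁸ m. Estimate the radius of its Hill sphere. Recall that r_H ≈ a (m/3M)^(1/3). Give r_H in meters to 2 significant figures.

r_H ≈ a (m/3M)^(1/3)
    = (2.4 × 10⁸) × (1.1 × 10²⁰ / (3 × 5.7 × 10²⁶))^(1/3)
    = 9.6 × 10⁵ m

9.6 × 10⁵ m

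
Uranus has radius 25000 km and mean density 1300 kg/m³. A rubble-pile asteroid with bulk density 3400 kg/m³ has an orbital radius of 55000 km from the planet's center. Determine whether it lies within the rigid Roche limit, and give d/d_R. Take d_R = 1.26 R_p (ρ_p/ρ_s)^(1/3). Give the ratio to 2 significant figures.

d_R = 1.26 × (25000 km) × (1300/3400)^(1/3) = 22860 km
d/d_R = (55000) / (22860) = 2.4
Since d/d_R > 1, the body is outside the Roche limit.

outside; d/d_R ≈ 2.4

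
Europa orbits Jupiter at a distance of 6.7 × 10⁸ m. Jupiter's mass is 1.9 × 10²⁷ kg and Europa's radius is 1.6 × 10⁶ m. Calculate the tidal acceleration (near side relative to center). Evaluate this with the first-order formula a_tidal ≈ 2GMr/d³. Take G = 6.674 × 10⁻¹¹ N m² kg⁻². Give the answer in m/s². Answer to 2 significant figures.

Δa = 2GMr/d³
   = 2 × (6.674 × 10⁻¹¹) × (1.9 × 10²⁷) × (1.6 × 10⁶) / (6.7 × 10⁸)³
   = 1.3 × 10⁻³ m/s²

1.3 × 10⁻³ m/s²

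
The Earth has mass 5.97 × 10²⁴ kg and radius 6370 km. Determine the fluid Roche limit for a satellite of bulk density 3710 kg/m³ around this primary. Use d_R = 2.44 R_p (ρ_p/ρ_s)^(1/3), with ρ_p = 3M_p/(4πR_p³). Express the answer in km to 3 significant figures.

ρ_p = 3M_p/(4πR_p³) = 3 × (5.97 × 10²⁴) / (4π × (6.37 × 10⁶ m)³) = 5510 kg/m³
d_R = 2.44 × 6370 km × (5510/3710)^(1/3)
    = 17700 km

17700 km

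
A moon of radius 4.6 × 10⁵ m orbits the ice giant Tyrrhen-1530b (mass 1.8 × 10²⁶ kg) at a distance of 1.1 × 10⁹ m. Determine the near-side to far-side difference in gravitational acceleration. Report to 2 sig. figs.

Δg = 4GMr/d³
   = 4 × (6.674 × 10⁻¹¹) × (1.8 × 10²⁶) × (4.6 × 10⁵) / (1.1 × 10⁹)³
   = 1.7 × 10⁻⁵ m/s²

1.7 × 10⁻⁵ m/s²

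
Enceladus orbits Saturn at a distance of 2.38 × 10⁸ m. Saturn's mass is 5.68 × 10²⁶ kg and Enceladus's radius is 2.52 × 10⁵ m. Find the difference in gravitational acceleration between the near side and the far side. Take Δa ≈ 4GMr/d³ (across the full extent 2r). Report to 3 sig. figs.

Δa = 4GMr/d³
   = 4 × (6.674 × 10⁻¹¹) × (5.68 × 10²⁶) × (2.52 × 10⁵) / (2.38 × 10⁸)³
   = 2.83 × 10⁻³ m/s²

2.83 × 10⁻³ m/s²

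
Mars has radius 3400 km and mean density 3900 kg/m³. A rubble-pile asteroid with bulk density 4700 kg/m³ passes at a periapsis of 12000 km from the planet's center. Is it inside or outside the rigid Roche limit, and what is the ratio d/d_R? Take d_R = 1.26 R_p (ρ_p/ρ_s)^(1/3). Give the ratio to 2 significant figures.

outside; d/d_R ≈ 3.0

d_R = 1.26 × (3400 km) × (3900/4700)^(1/3) = 4026 km
d/d_R = (12000) / (4026) = 3.0
Since d/d_R > 1, the body is outside the Roche limit.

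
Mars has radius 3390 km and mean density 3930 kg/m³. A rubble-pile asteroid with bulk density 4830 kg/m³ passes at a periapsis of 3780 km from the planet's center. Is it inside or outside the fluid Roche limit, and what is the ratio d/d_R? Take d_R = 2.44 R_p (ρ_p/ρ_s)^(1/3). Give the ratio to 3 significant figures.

d_R = 2.44 × (3390 km) × (3930/4830)^(1/3) = 7722 km
d/d_R = (3780) / (7722) = 0.490
Since d/d_R < 1, the body is inside the Roche limit.

inside; d/d_R ≈ 0.490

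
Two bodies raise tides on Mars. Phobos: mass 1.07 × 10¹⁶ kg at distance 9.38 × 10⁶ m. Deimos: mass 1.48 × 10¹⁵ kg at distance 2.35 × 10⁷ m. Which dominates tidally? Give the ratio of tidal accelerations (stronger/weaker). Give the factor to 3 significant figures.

Phobos, by a factor of ≈ 114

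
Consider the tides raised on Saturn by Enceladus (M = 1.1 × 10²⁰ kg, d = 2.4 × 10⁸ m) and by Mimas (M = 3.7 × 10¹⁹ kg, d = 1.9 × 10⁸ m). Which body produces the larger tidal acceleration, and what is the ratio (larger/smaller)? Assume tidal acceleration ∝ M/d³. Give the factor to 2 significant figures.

Enceladus, by a factor of ≈ 1.5

The tide-raising term goes as M/d³ (the gradient of a 1/d² field).
Enceladus: (1.1 × 10²⁰) / (2.4 × 10⁸)³ = 7.957 × 10⁻⁶
Mimas: (3.7 × 10¹⁹) / (1.9 × 10⁸)³ = 5.394 × 10⁻⁶
Ratio (larger/smaller) = 1.5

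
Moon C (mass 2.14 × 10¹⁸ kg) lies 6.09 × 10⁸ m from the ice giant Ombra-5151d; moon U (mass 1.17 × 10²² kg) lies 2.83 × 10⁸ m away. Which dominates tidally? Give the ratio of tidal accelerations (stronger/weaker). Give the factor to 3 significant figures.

Moon U, by a factor of ≈ 54500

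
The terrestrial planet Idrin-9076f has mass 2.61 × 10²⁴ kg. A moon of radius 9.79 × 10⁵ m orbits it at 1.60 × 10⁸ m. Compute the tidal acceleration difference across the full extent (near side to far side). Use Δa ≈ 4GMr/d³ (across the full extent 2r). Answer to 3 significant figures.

Near-to-far spans 2r, so the tidal difference is twice the near-to-center value: 4GMr/d³.
Δa = 4GMr/d³
   = 4 × (6.674 × 10⁻¹¹) × (2.61 × 10²⁴) × (9.79 × 10⁵) / (1.60 × 10⁸)³
   = 1.67 × 10⁻⁴ m/s²

1.67 × 10⁻⁴ m/s²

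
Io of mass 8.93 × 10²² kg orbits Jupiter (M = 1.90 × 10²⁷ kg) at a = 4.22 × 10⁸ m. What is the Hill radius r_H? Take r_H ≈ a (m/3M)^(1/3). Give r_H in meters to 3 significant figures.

r_H ≈ a (m/3M)^(1/3)
    = (4.22 × 10⁸) × (8.93 × 10²² / (3 × 1.90 × 10²⁷))^(1/3)
    = 1.06 × 10⁷ m

1.06 × 10⁷ m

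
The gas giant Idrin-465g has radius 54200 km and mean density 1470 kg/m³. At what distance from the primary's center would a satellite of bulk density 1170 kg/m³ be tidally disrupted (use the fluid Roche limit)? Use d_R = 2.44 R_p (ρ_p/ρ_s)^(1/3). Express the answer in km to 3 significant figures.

d_R = 2.44 × 54200 km × (1470/1170)^(1/3)
    = 1.43 × 10⁵ km

1.43 × 10⁵ km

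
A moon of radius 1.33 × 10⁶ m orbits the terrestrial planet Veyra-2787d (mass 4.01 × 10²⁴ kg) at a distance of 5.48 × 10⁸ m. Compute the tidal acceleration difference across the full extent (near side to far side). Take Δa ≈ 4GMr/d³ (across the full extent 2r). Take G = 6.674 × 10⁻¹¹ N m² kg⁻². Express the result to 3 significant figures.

Δg = 4GMr/d³
   = 4 × (6.674 × 10⁻¹¹) × (4.01 × 10²⁴) × (1.33 × 10⁶) / (5.48 × 10⁸)³
   = 8.65 × 10⁻⁶ m/s²

8.65 × 10⁻⁶ m/s²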